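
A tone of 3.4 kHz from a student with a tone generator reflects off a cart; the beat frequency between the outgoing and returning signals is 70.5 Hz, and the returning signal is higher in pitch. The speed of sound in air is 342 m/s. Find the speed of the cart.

3.5 m/s

Double Doppler shift off a moving reflector: f₂ = f₀ · (v + u)/(v − u) (u > 0 toward emitter).
Returning signal is higher, so f₂ = f₀ + Δf = 3400 + 70.5 = 3470.5 Hz.
Rearranging, u = v · (f₂ − f₀)/(f₂ + f₀) = 342 × 70.5/6870.5 ≈ 3.5 m/s.
So the cart is moving at 3.5 m/s toward the emitter.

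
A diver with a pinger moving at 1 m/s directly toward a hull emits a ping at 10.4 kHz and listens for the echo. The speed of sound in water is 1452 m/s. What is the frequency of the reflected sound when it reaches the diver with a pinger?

The hull receives the sound from a moving source: f₁ = f₀ · v/(v − v_e) = 10.4 × 1452/1451 ≈ 10.41 kHz.
On the return leg the diver with a pinger is a moving observer: f₂ = f₁ · (v + v_e)/v = 10.41 × 1453/1452 ≈ 10.41 kHz.

10.41 kHz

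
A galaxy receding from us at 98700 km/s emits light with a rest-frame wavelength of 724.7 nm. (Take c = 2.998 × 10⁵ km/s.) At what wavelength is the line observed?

β = v/c = 98700/299800 = 0.3292.
Relativistic Doppler for wavelength: λ' = λ₀ · √((1 + β)/(1 − β)).
λ' = 724.7 × √(1.3292/0.6708) = 724.7 × 1.40769 ≈ 1020.2 nm.

1020.2 nm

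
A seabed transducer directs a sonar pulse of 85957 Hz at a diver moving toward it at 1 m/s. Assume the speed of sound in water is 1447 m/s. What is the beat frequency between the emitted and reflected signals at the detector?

119 Hz

At the diver (a moving observer), f₁ = f₀ · (v + u)/v = 85957 × 1448/1447 ≈ 86016.4 Hz.
The reflection then acts as a moving source: f₂ = f₁ · v/(v − u) ≈ 86075.9 Hz.
Beat frequency: |f₂ − f₀| = 2u·f₀/(v − u) = 2 × 1 × 85957/1446 ≈ 119 Hz.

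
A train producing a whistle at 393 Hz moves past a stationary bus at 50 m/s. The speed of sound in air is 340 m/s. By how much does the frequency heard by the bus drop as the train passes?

Approaching: f₁ = f · v/(v − v_s) = 393 × 340/290 ≈ 461 Hz.
Receding: f₂ = f · v/(v + v_s) = 393 × 340/390 ≈ 343 Hz.
Drop: f₁ − f₂ = 2f·v·v_s/(v² − v_s²) = 2 × 393 × 340 × 50/(340² − 50²) ≈ 118 Hz.

118 Hz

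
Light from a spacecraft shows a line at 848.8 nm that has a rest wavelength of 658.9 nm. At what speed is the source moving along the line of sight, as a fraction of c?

λ'/λ₀ = 1.2882 > 1 (redshift), so the source is receding.
λ'/λ₀ = √((1 + β)/(1 − β)) for a receding source ⇒ β = (r² − 1)/(r² + 1) with r = λ'/λ₀.
β = (1.6595 − 1)/(1.6595 + 1) ≈ 0.248.

0.248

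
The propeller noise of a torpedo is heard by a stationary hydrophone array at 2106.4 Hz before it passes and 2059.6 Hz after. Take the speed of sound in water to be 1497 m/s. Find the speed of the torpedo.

16.8 m/s

f₁/f₂ = (v + v_s)/(v − v_s), so v_s = v · (f₁ − f₂)/(f₁ + f₂).
v_s = 1497 × (2106.4 − 2059.6)/(2106.4 + 2059.6) = 1497 × 46.8/4166.0 ≈ 16.8 m/s.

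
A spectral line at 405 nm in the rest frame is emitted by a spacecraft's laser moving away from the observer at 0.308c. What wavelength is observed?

Relativistic Doppler for wavelength: λ' = λ₀ · √((1 + β)/(1 − β)).
λ' = 405 × √(1.3080/0.6920) = 405 × 1.37484 ≈ 556.8 nm.

556.8 nm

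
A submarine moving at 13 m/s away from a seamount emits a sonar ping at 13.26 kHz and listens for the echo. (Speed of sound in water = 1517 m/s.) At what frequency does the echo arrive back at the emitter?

13.03 kHz

The seamount receives the sound from a moving source: f₁ = f₀ · v/(v + v_e) = 13.26 × 1517/1530 ≈ 13.15 kHz.
On the return leg the submarine is a moving observer: f₂ = f₁ · (v − v_e)/v = 13.15 × 1504/1517 ≈ 13.03 kHz.
Equivalently f₂ = f₀ · (v − v_e)/(v + v_e).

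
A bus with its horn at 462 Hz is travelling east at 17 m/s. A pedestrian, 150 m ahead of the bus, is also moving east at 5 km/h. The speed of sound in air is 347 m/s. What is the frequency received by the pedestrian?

484 Hz

5 km/h = 1.389 m/s.
The pedestrian is ahead, so the bus is moving toward it while the pedestrian is moving away from the bus.
General Doppler shift: f' = f · (v − v_o)/(v − v_s).
f' = 462 × (347 − 1.389)/(347 − 17) = 462 × 345.61/330 ≈ 484 Hz.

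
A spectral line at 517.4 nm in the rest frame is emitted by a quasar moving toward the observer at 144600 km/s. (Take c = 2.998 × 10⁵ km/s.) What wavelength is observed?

β = v/c = 144600/299800 = 0.4823.
Relativistic Doppler for wavelength: λ' = λ₀ · √((1 − β)/(1 + β)).
λ' = 517.4 × √(0.5177/1.4823) = 517.4 × 0.59096 ≈ 305.8 nm.

305.8 nm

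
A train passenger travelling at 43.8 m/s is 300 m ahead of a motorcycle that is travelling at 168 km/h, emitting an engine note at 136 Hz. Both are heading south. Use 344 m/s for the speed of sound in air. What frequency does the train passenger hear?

137 Hz

168 km/h = 46.67 m/s.
The train passenger is ahead, so the motorcycle is moving toward it while the train passenger is moving away from the motorcycle.
General Doppler shift: f' = f · (v − v_o)/(v − v_s).
f' = 136 × (344 − 43.8)/(344 − 46.67) = 136 × 300.2/297.33 ≈ 137 Hz.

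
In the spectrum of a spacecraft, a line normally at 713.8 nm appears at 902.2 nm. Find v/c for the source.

0.230c

λ'/λ₀ = 1.2639 > 1 (redshift), so the source is receding.
λ'/λ₀ = √((1 + β)/(1 − β)) for a receding source ⇒ β = (r² − 1)/(r² + 1) with r = λ'/λ₀.
β = (1.5975 − 1)/(1.5975 + 1) ≈ 0.230.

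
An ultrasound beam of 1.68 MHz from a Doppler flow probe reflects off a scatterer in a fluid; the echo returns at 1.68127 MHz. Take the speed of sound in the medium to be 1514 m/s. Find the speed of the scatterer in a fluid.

0.57 m/s

Double Doppler shift off a moving reflector: f₂ = f₀ · (v + u)/(v − u) (u > 0 toward emitter).
Rearranging, u = v · (f₂ − f₀)/(f₂ + f₀) = 1514 × 0.00127/3.36127 ≈ 0.57 m/s.
So the scatterer in a fluid is moving at 0.57 m/s toward the emitter.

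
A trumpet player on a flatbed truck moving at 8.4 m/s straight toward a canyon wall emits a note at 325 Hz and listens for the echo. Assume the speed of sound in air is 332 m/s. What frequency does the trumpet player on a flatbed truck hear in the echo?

342 Hz

The canyon wall receives the sound from a moving source: f₁ = f₀ · v/(v − v_e) = 325 × 332/323.6 ≈ 333 Hz.
On the return leg the trumpet player on a flatbed truck is a moving observer: f₂ = f₁ · (v + v_e)/v = 333 × 340.4/332 ≈ 342 Hz.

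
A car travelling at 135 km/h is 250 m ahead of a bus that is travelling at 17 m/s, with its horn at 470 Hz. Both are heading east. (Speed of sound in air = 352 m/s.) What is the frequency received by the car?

441 Hz

135 km/h = 37.5 m/s.
The car is ahead, so the bus is moving toward it while the car is moving away from the bus.
Both move, so f' = f · (v − v_o)/(v − v_s).
f' = 470 × (352 − 37.5)/(352 − 17) = 470 × 314.5/335 ≈ 441 Hz.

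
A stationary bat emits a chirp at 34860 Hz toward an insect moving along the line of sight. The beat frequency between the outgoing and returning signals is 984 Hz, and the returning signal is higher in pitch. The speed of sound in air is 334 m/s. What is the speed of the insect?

4.6 m/s

Double Doppler shift off a moving reflector: f₂ = f₀ · (v + u)/(v − u) (u > 0 toward emitter).
Returning signal is higher, so f₂ = f₀ + Δf = 34860 + 984 = 35844 Hz.
Rearranging, u = v · (f₂ − f₀)/(f₂ + f₀) = 334 × 984/70704 ≈ 4.6 m/s.
So the insect is moving at 4.6 m/s toward the emitter.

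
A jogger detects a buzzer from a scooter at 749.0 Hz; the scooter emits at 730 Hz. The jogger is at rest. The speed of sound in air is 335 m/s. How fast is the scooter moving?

f' > f, so the scooter is approaching.
f' = f · v/(v − v_s) ⇒ v_s = v · |1 − f/f'|.
v_s = 335 × |1 − 730/749.0| = 335 × 0.02537 ≈ 8.5 m/s.

8.5 m/s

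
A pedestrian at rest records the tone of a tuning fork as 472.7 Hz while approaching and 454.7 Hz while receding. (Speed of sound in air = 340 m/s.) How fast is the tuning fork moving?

f₁/f₂ = (v + v_s)/(v − v_s), so v_s = v · (f₁ − f₂)/(f₁ + f₂).
v_s = 340 × (472.7 − 454.7)/(472.7 + 454.7) = 340 × 18.0/927.4 ≈ 6.6 m/s.

6.6 m/s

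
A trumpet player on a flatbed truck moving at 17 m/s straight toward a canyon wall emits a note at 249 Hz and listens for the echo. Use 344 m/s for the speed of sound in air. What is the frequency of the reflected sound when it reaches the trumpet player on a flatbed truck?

The canyon wall receives the sound from a moving source: f₁ = f₀ · v/(v − v_e) = 249 × 344/327 ≈ 262 Hz.
On the return leg the trumpet player on a flatbed truck is a moving observer: f₂ = f₁ · (v + v_e)/v = 262 × 361/344 ≈ 275 Hz.
Equivalently f₂ = f₀ · (v + v_e)/(v − v_e).

275 Hz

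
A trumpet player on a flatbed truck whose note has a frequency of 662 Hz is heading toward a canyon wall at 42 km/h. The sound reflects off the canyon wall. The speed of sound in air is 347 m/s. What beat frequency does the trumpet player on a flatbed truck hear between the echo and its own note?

42 km/h = 11.67 m/s.
The canyon wall receives the sound from a moving source: f₁ = f₀ · v/(v − v_e) = 662 × 347/335.33 ≈ 685.0 Hz.
On the return leg the trumpet player on a flatbed truck is a moving observer: f₂ = f₁ · (v + v_e)/v = 685.0 × 358.67/347 ≈ 708.1 Hz.
Beat against the emitted tone: |f₂ − f₀| = 2v_e·f₀/(v − v_e) = 2 × 11.67 × 662/335.33 ≈ 46.1 Hz.

46.1 Hz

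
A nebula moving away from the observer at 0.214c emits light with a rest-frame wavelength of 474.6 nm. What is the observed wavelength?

Relativistic Doppler for wavelength: λ' = λ₀ · √((1 + β)/(1 − β)).
λ' = 474.6 × √(1.2140/0.7860) = 474.6 × 1.24279 ≈ 589.8 nm.

589.8 nm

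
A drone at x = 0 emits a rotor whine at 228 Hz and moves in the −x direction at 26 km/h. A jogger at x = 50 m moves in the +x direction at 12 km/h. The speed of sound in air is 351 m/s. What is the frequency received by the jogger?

26 km/h = 7.222 m/s; 12 km/h = 3.333 m/s.
The observer lies on the +x side, so the source is heading away from the observer and the observer is heading away from the source.
General Doppler shift: f' = f · (v − v_o)/(v + v_s).
f' = 228 × (351 − 3.333)/(351 + 7.222) = 228 × 347.67/358.22 ≈ 221 Hz.

221 Hz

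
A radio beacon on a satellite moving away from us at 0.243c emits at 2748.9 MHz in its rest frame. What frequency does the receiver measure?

2145.2 MHz

Relativistic Doppler for frequency: f' = f₀ · √((1 − β)/(1 + β)).
f' = 2748.9 × √(0.7570/1.2430) = 2748.9 × 0.78039 ≈ 2145.2 MHz.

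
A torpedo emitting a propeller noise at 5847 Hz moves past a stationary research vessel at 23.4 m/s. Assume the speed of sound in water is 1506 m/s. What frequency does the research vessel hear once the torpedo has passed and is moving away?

Receding: f₂ = f · v/(v + v_s) = 5847 × 1506/1529.4 ≈ 5758 Hz.

5758 Hz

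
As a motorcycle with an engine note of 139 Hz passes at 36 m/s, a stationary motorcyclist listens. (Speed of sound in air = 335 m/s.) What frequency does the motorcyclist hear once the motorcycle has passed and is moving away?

126 Hz

Receding: f₂ = f · v/(v + v_s) = 139 × 335/371 ≈ 126 Hz.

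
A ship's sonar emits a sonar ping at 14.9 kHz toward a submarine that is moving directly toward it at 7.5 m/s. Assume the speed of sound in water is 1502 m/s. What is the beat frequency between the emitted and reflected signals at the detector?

150 Hz

At the submarine (a moving observer), f₁ = f₀ · (v + u)/v = 14.9 × 1509.5/1502 ≈ 14.9744 kHz.
The reflection then acts as a moving source: f₂ = f₁ · v/(v − u) ≈ 15.0495 kHz.
Equivalently f₂ = f₀ · (v + u)/(v − u).
Beat frequency (with f₀ = 14900 Hz): |f₂ − f₀| = 2u·f₀/(v − u) = 2 × 7.5 × 14900/1494.5 ≈ 150 Hz.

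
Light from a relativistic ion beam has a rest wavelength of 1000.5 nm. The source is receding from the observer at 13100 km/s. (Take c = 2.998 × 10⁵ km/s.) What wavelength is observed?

1045.2 nm

β = v/c = 13100/299800 = 0.0437.
Relativistic Doppler for wavelength: λ' = λ₀ · √((1 + β)/(1 − β)).
λ' = 1000.5 × √(1.0437/0.9563) = 1000.5 × 1.04469 ≈ 1045.2 nm.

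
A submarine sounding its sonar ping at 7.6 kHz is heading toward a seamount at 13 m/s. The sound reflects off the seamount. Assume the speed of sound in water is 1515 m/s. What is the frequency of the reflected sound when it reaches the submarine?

The seamount receives the sound from a moving source: f₁ = f₀ · v/(v − v_e) = 7.6 × 1515/1502 ≈ 7.67 kHz.
On the return leg the submarine is a moving observer: f₂ = f₁ · (v + v_e)/v = 7.67 × 1528/1515 ≈ 7.73 kHz.

7.73 kHz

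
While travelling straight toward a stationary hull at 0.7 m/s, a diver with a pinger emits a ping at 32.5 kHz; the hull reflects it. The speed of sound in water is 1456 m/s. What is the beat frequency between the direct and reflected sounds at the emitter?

31.3 Hz

The hull receives the sound from a moving source: f₁ = f₀ · v/(v − v_e) = 32.5 × 1456/1455.3 ≈ 32.5156 kHz.
On the return leg the diver with a pinger is a moving observer: f₂ = f₁ · (v + v_e)/v = 32.5156 × 1456.7/1456 ≈ 32.5313 kHz.
Equivalently f₂ = f₀ · (v + v_e)/(v − v_e).
Beat against the emitted tone (with f₀ = 32500 Hz): |f₂ − f₀| = 2v_e·f₀/(v − v_e) = 2 × 0.7 × 32500/1455.3 ≈ 31.3 Hz.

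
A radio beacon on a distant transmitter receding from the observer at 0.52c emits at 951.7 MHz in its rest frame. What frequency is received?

Relativistic Doppler for frequency: f' = f₀ · √((1 − β)/(1 + β)).
f' = 951.7 × √(0.4800/1.5200) = 951.7 × 0.56195 ≈ 534.8 MHz.

534.8 MHz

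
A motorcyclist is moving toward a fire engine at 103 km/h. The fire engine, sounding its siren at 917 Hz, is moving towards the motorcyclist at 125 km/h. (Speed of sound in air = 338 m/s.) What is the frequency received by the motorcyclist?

125 km/h = 34.72 m/s; 103 km/h = 28.61 m/s.
With source approaching and observer approaching, f' = f · (v + v_o)/(v − v_s).
f' = 917 × (338 + 28.61)/(338 − 34.72) = 917 × 366.61/303.28 ≈ 1108 Hz.

1108 Hz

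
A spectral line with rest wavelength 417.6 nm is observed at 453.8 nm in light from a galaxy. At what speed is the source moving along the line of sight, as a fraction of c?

λ'/λ₀ = 1.0867 > 1 (redshift), so the source is receding.
λ'/λ₀ = √((1 + β)/(1 − β)) for a receding source ⇒ β = (r² − 1)/(r² + 1) with r = λ'/λ₀.
β = (1.1809 − 1)/(1.1809 + 1) ≈ 0.083.

0.083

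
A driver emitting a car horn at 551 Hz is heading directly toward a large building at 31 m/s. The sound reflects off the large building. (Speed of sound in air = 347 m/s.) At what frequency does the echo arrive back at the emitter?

659 Hz

The large building receives the sound from a moving source: f₁ = f₀ · v/(v − v_e) = 551 × 347/316 ≈ 605 Hz.
On the return leg the driver is a moving observer: f₂ = f₁ · (v + v_e)/v = 605 × 378/347 ≈ 659 Hz.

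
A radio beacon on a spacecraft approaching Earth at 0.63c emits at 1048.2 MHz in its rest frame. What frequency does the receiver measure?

2200.1 MHz

Relativistic Doppler for frequency: f' = f₀ · √((1 + β)/(1 − β)).
f' = 1048.2 × √(1.6300/0.3700) = 1048.2 × 2.09891 ≈ 2200.1 MHz.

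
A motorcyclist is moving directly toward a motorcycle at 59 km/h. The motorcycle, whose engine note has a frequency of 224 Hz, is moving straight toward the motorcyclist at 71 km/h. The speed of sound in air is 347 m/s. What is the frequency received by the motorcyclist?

249 Hz

71 km/h = 19.72 m/s; 59 km/h = 16.39 m/s.
With source approaching and observer approaching, f' = f · (v + v_o)/(v − v_s).
f' = 224 × (347 + 16.39)/(347 − 19.72) = 224 × 363.39/327.28 ≈ 249 Hz.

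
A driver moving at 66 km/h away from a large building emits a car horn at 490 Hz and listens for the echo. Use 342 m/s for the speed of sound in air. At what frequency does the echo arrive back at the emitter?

440 Hz

66 km/h = 18.33 m/s.
The large building receives the sound from a moving source: f₁ = f₀ · v/(v + v_e) = 490 × 342/360.33 ≈ 465 Hz.
On the return leg the driver is a moving observer: f₂ = f₁ · (v − v_e)/v = 465 × 323.67/342 ≈ 440 Hz.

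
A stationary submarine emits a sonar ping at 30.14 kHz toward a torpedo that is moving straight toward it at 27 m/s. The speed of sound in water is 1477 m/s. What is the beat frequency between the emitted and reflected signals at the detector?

1122 Hz

The torpedo first receives the wave as a moving observer: f₁ = f₀ · (v + u)/v = 30.14 × (1477 + 27)/1477 ≈ 30.691 kHz.
On reflection it acts as a source moving toward the stationary detector: f₂ = f₁ · v/(v − u) = 30.691 × 1477/1450 ≈ 31.262 kHz.
Equivalently f₂ = f₀ · (v + u)/(v − u).
Beat frequency (with f₀ = 30140 Hz): |f₂ − f₀| = 2u·f₀/(v − u) = 2 × 27 × 30140/1450 ≈ 1122 Hz.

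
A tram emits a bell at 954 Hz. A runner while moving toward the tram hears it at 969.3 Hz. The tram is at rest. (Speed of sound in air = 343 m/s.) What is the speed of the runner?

f' = f · (v + v_o)/v ⇒ v_o = v · |f'/f − 1|.
v_o = 343 × |969.3/954 − 1| = 343 × 0.01604 ≈ 5.5 m/s.

5.5 m/s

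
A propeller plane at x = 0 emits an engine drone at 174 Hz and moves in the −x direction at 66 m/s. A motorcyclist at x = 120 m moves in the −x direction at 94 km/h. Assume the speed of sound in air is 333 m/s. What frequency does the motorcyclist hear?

157 Hz

94 km/h = 26.11 m/s.
The observer lies on the +x side, so the source is heading away from the observer and the observer is heading toward the source.
With source receding and observer approaching, f' = f · (v + v_o)/(v + v_s).
f' = 174 × (333 + 26.11)/(333 + 66) = 174 × 359.11/399 ≈ 157 Hz.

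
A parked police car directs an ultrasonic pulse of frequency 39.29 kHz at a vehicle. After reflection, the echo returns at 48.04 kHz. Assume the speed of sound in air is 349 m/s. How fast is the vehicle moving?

Double Doppler shift off a moving reflector: f₂ = f₀ · (v + u)/(v − u) (u > 0 toward emitter).
Rearranging, u = v · (f₂ − f₀)/(f₂ + f₀) = 349 × 8.75/87.33 ≈ 35 m/s.
So the vehicle is moving at 35 m/s toward the emitter.

35 m/s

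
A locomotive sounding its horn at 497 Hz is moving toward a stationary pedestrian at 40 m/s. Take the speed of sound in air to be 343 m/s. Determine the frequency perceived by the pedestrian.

563 Hz

With the source moving toward a stationary observer, f' = f · v/(v − v_s).
f' = 497 × 343/(343 − 40) = 497 × 343/303 ≈ 563 Hz.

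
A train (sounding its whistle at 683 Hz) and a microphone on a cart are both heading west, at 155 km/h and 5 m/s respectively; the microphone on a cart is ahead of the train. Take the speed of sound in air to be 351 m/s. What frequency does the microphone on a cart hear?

767 Hz

155 km/h = 43.06 m/s.
The microphone on a cart is ahead, so the train is moving toward it while the microphone on a cart is moving away from the train.
General Doppler shift: f' = f · (v − v_o)/(v − v_s).
f' = 683 × (351 − 5)/(351 − 43.06) = 683 × 346/307.94 ≈ 767 Hz.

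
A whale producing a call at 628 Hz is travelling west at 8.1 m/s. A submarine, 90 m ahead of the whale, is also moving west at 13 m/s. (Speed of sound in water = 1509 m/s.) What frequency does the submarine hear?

The submarine is ahead, so the whale is moving toward it while the submarine is moving away from the whale.
Both move, so f' = f · (v − v_o)/(v − v_s).
f' = 628 × (1509 − 13)/(1509 − 8.1) = 628 × 1496/1500.9 ≈ 626 Hz.

626 Hz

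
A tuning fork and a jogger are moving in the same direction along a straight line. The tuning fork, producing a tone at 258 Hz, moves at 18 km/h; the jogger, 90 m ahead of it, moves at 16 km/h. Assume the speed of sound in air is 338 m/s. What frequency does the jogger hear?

258 Hz

18 km/h = 5 m/s; 16 km/h = 4.444 m/s.
The jogger is ahead, so the tuning fork is moving toward it while the jogger is moving away from the tuning fork.
Both move, so f' = f · (v − v_o)/(v − v_s).
f' = 258 × (338 − 4.444)/(338 − 5) = 258 × 333.56/333 ≈ 258 Hz.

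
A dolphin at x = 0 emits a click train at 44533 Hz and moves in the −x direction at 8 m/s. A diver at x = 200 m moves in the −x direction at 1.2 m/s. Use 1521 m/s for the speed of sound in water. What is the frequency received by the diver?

44335 Hz

The observer lies on the +x side, so the source is heading away from the observer and the observer is heading toward the source.
Both move, so f' = f · (v + v_o)/(v + v_s).
f' = 44533 × (1521 + 1.2)/(1521 + 8) = 44533 × 1522.2/1529 ≈ 44335 Hz.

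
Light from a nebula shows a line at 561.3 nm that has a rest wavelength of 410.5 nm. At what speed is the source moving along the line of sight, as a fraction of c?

0.303c

λ'/λ₀ = 1.3674 > 1 (redshift), so the source is receding.
λ'/λ₀ = √((1 + β)/(1 − β)) for a receding source ⇒ β = (r² − 1)/(r² + 1) with r = λ'/λ₀.
β = (1.8697 − 1)/(1.8697 + 1) ≈ 0.303.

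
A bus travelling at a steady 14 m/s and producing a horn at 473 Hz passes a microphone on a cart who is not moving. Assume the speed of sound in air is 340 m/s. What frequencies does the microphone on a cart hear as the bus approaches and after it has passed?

493 Hz approaching; 454 Hz receding

Approaching: f₁ = f · v/(v − v_s) = 473 × 340/326 ≈ 493 Hz.
Receding: f₂ = f · v/(v + v_s) = 473 × 340/354 ≈ 454 Hz.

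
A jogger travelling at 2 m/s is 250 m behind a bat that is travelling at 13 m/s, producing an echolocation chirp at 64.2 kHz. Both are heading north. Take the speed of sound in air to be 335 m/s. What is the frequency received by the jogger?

62.2 kHz

The jogger is behind, so the bat is moving away from it while the jogger is moving toward the bat.
With source receding and observer approaching, f' = f · (v + v_o)/(v + v_s).
f' = 64.2 × (335 + 2)/(335 + 13) = 64.2 × 337/348 ≈ 62.2 kHz.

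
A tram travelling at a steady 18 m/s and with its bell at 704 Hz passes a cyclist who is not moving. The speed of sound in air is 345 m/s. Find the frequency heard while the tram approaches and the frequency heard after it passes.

743 Hz approaching; 669 Hz receding

Approaching: f₁ = f · v/(v − v_s) = 704 × 345/327 ≈ 743 Hz.
Receding: f₂ = f · v/(v + v_s) = 704 × 345/363 ≈ 669 Hz.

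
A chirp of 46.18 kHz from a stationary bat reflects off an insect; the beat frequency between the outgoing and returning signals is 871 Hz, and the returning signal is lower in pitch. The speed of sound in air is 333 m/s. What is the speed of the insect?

3.2 m/s

Double Doppler shift off a moving reflector: f₂ = f₀ · (v + u)/(v − u) (u > 0 toward emitter).
Returning signal is lower, so f₂ = f₀ − Δf = 46180 − 871 = 45309 Hz.
Rearranging, u = v · (f₂ − f₀)/(f₂ + f₀) = 333 × -871/91489 ≈ -3.2 m/s.
So the insect is moving at 3.2 m/s away from the emitter.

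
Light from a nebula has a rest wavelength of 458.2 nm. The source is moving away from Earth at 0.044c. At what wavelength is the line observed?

478.8 nm

Relativistic Doppler for wavelength: λ' = λ₀ · √((1 + β)/(1 − β)).
λ' = 458.2 × √(1.0440/0.9560) = 458.2 × 1.04501 ≈ 478.8 nm.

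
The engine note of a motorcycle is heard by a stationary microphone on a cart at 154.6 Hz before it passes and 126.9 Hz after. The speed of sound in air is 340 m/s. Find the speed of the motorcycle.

f₁/f₂ = (v + v_s)/(v − v_s), so v_s = v · (f₁ − f₂)/(f₁ + f₂).
v_s = 340 × (154.6 − 126.9)/(154.6 + 126.9) = 340 × 27.7/281.5 ≈ 33 m/s.

33 m/s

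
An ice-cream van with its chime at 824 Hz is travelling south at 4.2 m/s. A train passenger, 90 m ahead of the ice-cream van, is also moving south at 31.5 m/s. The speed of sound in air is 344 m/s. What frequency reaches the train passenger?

758 Hz

The train passenger is ahead, so the ice-cream van is moving toward it while the train passenger is moving away from the ice-cream van.
General Doppler shift: f' = f · (v − v_o)/(v − v_s).
f' = 824 × (344 − 31.5)/(344 − 4.2) = 824 × 312.5/339.8 ≈ 758 Hz.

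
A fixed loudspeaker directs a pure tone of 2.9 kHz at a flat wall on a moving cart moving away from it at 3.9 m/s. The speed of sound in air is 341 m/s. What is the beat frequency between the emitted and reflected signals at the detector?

At the flat wall on a moving cart (a moving observer), f₁ = f₀ · (v − u)/v = 2.9 × 337.1/341 ≈ 2.8668 kHz.
On reflection it acts as a source moving away from the stationary detector: f₂ = f₁ · v/(v + u) = 2.8668 × 341/344.9 ≈ 2.8344 kHz.
Equivalently f₂ = f₀ · (v − u)/(v + u).
Beat frequency (with f₀ = 2900 Hz): |f₂ − f₀| = 2u·f₀/(v + u) = 2 × 3.9 × 2900/344.9 ≈ 66 Hz.

66 Hz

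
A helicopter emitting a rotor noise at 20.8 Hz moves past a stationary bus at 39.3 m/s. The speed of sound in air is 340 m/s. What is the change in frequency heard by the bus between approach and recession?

Approaching: f₁ = f · v/(v − v_s) = 20.8 × 340/300.7 ≈ 23.52 Hz.
Receding: f₂ = f · v/(v + v_s) = 20.8 × 340/379.3 ≈ 18.64 Hz.
Drop: f₁ − f₂ = 2f·v·v_s/(v² − v_s²) = 2 × 20.8 × 340 × 39.3/(340² − 39.3²) ≈ 4.87 Hz.

4.87 Hz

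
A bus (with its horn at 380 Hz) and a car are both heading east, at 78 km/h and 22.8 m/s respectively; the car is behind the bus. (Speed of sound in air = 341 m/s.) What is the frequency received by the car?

78 km/h = 21.67 m/s.
The car is behind, so the bus is moving away from it while the car is moving toward the bus.
General Doppler shift: f' = f · (v + v_o)/(v + v_s).
f' = 380 × (341 + 22.8)/(341 + 21.67) = 380 × 363.8/362.67 ≈ 381 Hz.

381 Hz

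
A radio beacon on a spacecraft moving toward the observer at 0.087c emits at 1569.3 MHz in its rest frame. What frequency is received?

1712.3 MHz

Relativistic Doppler for frequency: f' = f₀ · √((1 + β)/(1 − β)).
f' = 1569.3 × √(1.0870/0.9130) = 1569.3 × 1.09114 ≈ 1712.3 MHz.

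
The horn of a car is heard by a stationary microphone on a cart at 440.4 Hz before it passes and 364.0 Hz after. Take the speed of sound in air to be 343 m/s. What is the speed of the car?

f₁/f₂ = (v + v_s)/(v − v_s), so v_s = v · (f₁ − f₂)/(f₁ + f₂).
v_s = 343 × (440.4 − 364.0)/(440.4 + 364.0) = 343 × 76.4/804.4 ≈ 33 m/s.

33 m/s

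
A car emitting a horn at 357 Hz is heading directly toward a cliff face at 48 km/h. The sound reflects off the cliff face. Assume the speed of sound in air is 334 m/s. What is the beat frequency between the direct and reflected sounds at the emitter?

29.7 Hz

48 km/h = 13.33 m/s.
The cliff face receives the sound from a moving source: f₁ = f₀ · v/(v − v_e) = 357 × 334/320.67 ≈ 371.8 Hz.
On the return leg the car is a moving observer: f₂ = f₁ · (v + v_e)/v = 371.8 × 347.33/334 ≈ 386.7 Hz.
Equivalently f₂ = f₀ · (v + v_e)/(v − v_e).
Beat against the emitted tone: |f₂ − f₀| = 2v_e·f₀/(v − v_e) = 2 × 13.33 × 357/320.67 ≈ 29.7 Hz.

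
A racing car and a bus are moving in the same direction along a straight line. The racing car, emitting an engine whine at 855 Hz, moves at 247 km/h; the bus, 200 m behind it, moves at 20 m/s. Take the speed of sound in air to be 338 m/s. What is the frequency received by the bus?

247 km/h = 68.61 m/s.
The bus is behind, so the racing car is moving away from it while the bus is moving toward the racing car.
General Doppler shift: f' = f · (v + v_o)/(v + v_s).
f' = 855 × (338 + 20)/(338 + 68.61) = 855 × 358/406.61 ≈ 753 Hz.

753 Hz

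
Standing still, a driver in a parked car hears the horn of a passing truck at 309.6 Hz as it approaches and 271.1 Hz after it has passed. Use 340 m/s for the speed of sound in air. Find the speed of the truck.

22.5 m/s

f₁/f₂ = (v + v_s)/(v − v_s), so v_s = v · (f₁ − f₂)/(f₁ + f₂).
v_s = 340 × (309.6 − 271.1)/(309.6 + 271.1) = 340 × 38.5/580.7 ≈ 22.5 m/s.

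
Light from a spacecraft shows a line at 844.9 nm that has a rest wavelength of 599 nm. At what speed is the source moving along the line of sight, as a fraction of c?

0.331c

λ'/λ₀ = 1.4105 > 1 (redshift), so the source is receding.
λ'/λ₀ = √((1 + β)/(1 − β)) for a receding source ⇒ β = (r² − 1)/(r² + 1) with r = λ'/λ₀.
β = (1.9896 − 1)/(1.9896 + 1) ≈ 0.331.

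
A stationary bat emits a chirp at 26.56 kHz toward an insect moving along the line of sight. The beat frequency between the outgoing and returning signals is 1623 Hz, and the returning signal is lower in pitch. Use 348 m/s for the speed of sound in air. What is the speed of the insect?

Double Doppler shift off a moving reflector: f₂ = f₀ · (v + u)/(v − u) (u > 0 toward emitter).
Returning signal is lower, so f₂ = f₀ − Δf = 26560 − 1623 = 24937 Hz.
Rearranging, u = v · (f₂ − f₀)/(f₂ + f₀) = 348 × -1623/51497 ≈ -11.0 m/s.
So the insect is moving at 11.0 m/s away from the emitter.

11.0 m/s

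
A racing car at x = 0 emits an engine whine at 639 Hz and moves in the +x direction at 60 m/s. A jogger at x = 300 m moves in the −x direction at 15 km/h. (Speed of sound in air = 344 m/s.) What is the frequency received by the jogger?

783 Hz

15 km/h = 4.167 m/s.
The observer lies on the +x side, so the source is heading toward the observer and the observer is heading toward the source.
General Doppler shift: f' = f · (v + v_o)/(v − v_s).
f' = 639 × (344 + 4.167)/(344 − 60) = 639 × 348.17/284 ≈ 783 Hz.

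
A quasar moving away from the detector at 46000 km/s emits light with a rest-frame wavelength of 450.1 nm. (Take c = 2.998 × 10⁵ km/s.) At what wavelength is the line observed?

β = v/c = 46000/299800 = 0.1534.
Relativistic Doppler for wavelength: λ' = λ₀ · √((1 + β)/(1 − β)).
λ' = 450.1 × √(1.1534/0.8466) = 450.1 × 1.16726 ≈ 525.4 nm.

525.4 nm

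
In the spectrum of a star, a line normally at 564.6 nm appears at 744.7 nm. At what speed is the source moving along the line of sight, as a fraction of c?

λ'/λ₀ = 1.3190 > 1 (redshift), so the source is receding.
λ'/λ₀ = √((1 + β)/(1 − β)) for a receding source ⇒ β = (r² − 1)/(r² + 1) with r = λ'/λ₀.
β = (1.7397 − 1)/(1.7397 + 1) ≈ 0.270.

0.270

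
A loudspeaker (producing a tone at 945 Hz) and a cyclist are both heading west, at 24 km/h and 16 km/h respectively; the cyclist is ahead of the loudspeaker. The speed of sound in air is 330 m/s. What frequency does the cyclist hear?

24 km/h = 6.667 m/s; 16 km/h = 4.444 m/s.
The cyclist is ahead, so the loudspeaker is moving toward it while the cyclist is moving away from the loudspeaker.
General Doppler shift: f' = f · (v − v_o)/(v − v_s).
f' = 945 × (330 − 4.444)/(330 − 6.667) = 945 × 325.56/323.33 ≈ 951 Hz.

951 Hz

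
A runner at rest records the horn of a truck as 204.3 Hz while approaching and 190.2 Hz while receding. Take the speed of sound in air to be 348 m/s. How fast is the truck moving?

f₁/f₂ = (v + v_s)/(v − v_s), so v_s = v · (f₁ − f₂)/(f₁ + f₂).
v_s = 348 × (204.3 − 190.2)/(204.3 + 190.2) = 348 × 14.1/394.5 ≈ 12.4 m/s.

12.4 m/s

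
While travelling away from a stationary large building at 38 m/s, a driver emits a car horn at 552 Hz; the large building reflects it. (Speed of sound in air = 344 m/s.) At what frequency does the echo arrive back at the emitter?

The large building receives the sound from a moving source: f₁ = f₀ · v/(v + v_e) = 552 × 344/382 ≈ 497 Hz.
On the return leg the driver is a moving observer: f₂ = f₁ · (v − v_e)/v = 497 × 306/344 ≈ 442 Hz.
Equivalently f₂ = f₀ · (v − v_e)/(v + v_e).

442 Hz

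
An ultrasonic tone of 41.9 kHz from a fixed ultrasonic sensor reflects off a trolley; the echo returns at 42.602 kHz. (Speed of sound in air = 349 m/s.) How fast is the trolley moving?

Double Doppler shift off a moving reflector: f₂ = f₀ · (v + u)/(v − u) (u > 0 toward emitter).
Rearranging, u = v · (f₂ − f₀)/(f₂ + f₀) = 349 × 0.702/84.502 ≈ 2.90 m/s.
So the trolley is moving at 2.90 m/s toward the emitter.

2.90 m/s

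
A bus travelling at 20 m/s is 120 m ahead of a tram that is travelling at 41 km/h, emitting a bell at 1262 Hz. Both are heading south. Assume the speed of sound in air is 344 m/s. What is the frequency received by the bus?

41 km/h = 11.39 m/s.
The bus is ahead, so the tram is moving toward it while the bus is moving away from the tram.
With source approaching and observer receding, f' = f · (v − v_o)/(v − v_s).
f' = 1262 × (344 − 20)/(344 − 11.39) = 1262 × 324/332.61 ≈ 1229 Hz.

1229 Hz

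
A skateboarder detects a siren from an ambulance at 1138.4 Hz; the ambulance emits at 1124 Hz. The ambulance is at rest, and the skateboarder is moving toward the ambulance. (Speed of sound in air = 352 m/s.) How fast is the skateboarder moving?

4.5 m/s

f' = f · (v + v_o)/v ⇒ v_o = v · |f'/f − 1|.
v_o = 352 × |1138.4/1124 − 1| = 352 × 0.01281 ≈ 4.5 m/s.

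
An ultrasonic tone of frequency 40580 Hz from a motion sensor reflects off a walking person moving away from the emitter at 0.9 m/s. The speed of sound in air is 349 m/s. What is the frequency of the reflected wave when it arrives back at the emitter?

40371 Hz

The walking person first receives the wave as a moving observer: f₁ = f₀ · (v − u)/v = 40580 × (349 − 0.9)/349 ≈ 40475 Hz.
On reflection it acts as a source moving away from the stationary detector: f₂ = f₁ · v/(v + u) = 40475 × 349/349.9 ≈ 40371 Hz.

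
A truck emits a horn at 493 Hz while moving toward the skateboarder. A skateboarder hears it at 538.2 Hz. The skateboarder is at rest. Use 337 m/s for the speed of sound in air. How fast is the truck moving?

f' = f · v/(v − v_s) ⇒ v_s = v · |1 − f/f'|.
v_s = 337 × |1 − 493/538.2| = 337 × 0.08398 ≈ 28 m/s.

28 m/s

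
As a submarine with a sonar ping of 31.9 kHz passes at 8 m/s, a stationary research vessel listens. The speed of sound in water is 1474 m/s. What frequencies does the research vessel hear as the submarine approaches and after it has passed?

32.1 kHz approaching; 31.7 kHz receding

Approaching: f₁ = f · v/(v − v_s) = 31.9 × 1474/1466 ≈ 32.1 kHz.
Receding: f₂ = f · v/(v + v_s) = 31.9 × 1474/1482 ≈ 31.7 kHz.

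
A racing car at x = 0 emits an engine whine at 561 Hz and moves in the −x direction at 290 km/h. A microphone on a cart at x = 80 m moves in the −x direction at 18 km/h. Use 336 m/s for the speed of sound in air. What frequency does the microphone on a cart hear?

459 Hz

290 km/h = 80.56 m/s; 18 km/h = 5 m/s.
The observer lies on the +x side, so the source is heading away from the observer and the observer is heading toward the source.
With source receding and observer approaching, f' = f · (v + v_o)/(v + v_s).
f' = 561 × (336 + 5)/(336 + 80.56) = 561 × 341/416.56 ≈ 459 Hz.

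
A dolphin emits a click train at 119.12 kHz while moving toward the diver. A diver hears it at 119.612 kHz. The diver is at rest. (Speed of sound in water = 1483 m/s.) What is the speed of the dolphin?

6.1 m/s

f' = f · v/(v − v_s) ⇒ v_s = v · |1 − f/f'|.
v_s = 1483 × |1 − 119.12/119.612| = 1483 × 0.004113 ≈ 6.1 m/s.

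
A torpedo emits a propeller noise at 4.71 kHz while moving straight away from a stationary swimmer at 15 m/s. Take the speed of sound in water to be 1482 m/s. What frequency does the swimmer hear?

Only the source moves, away from the listener, so f' = f · v/(v + v_s).
f' = 4.71 × 1482/(1482 + 15) = 4.71 × 1482/1497 ≈ 4.66 kHz.

4.66 kHz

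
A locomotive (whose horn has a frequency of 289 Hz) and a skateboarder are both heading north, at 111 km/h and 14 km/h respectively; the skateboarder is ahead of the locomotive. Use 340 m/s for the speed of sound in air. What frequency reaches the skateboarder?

314 Hz

111 km/h = 30.83 m/s; 14 km/h = 3.889 m/s.
The skateboarder is ahead, so the locomotive is moving toward it while the skateboarder is moving away from the locomotive.
With source approaching and observer receding, f' = f · (v − v_o)/(v − v_s).
f' = 289 × (340 − 3.889)/(340 − 30.83) = 289 × 336.11/309.17 ≈ 314 Hz.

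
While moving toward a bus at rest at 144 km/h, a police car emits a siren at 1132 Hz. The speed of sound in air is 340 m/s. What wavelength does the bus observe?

144 km/h = 40 m/s.
With the source moving toward a stationary observer, f' = f · v/(v − v_s).
f' = 1132 × 340/(340 − 40) ≈ 1283 Hz.
λ' = v/f' = 340/1282.93 ≈ 26.5 cm.

26.5 cm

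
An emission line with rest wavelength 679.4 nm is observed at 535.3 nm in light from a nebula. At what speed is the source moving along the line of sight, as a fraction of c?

0.234

λ'/λ₀ = 0.7879 < 1 (blueshift), so the source is approaching.
λ'/λ₀ = √((1 − β)/(1 + β)) for an approaching source ⇒ β = (1 − r²)/(1 + r²) with r = λ'/λ₀.
β = (1 − 0.6208)/(1 + 0.6208) ≈ 0.234.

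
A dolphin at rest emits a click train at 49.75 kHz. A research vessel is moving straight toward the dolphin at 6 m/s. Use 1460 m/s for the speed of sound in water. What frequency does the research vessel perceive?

50.0 kHz

Only the observer moves, toward the source, so f' = f · (v + v_o)/v.
f' = 49.75 × (1460 + 6)/1460 = 49.75 × 1466/1460 ≈ 50.0 kHz.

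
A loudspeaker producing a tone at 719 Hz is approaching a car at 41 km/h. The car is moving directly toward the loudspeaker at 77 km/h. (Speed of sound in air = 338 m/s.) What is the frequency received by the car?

41 km/h = 11.39 m/s; 77 km/h = 21.39 m/s.
With source approaching and observer approaching, f' = f · (v + v_o)/(v − v_s).
f' = 719 × (338 + 21.39)/(338 − 11.39) = 719 × 359.39/326.61 ≈ 791 Hz.

791 Hz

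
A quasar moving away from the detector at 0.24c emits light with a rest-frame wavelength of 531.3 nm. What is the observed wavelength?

678.6 nm

Relativistic Doppler for wavelength: λ' = λ₀ · √((1 + β)/(1 − β)).
λ' = 531.3 × √(1.2400/0.7600) = 531.3 × 1.27733 ≈ 678.6 nm.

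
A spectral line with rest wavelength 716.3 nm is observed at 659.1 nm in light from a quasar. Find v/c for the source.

0.083

λ'/λ₀ = 0.9201 < 1 (blueshift), so the source is approaching.
λ'/λ₀ = √((1 − β)/(1 + β)) for an approaching source ⇒ β = (1 − r²)/(1 + r²) with r = λ'/λ₀.
β = (1 − 0.8467)/(1 + 0.8467) ≈ 0.083.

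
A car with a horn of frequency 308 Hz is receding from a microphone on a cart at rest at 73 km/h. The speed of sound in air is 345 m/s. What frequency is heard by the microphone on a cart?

291 Hz

73 km/h = 20.28 m/s.
Only the source moves, away from the listener, so f' = f · v/(v + v_s).
f' = 308 × 345/(345 + 20.28) = 308 × 345/365.3 ≈ 291 Hz.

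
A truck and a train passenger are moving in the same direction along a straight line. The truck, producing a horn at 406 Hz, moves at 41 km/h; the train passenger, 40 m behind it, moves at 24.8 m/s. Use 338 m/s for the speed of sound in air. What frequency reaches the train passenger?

41 km/h = 11.39 m/s.
The train passenger is behind, so the truck is moving away from it while the train passenger is moving toward the truck.
With source receding and observer approaching, f' = f · (v + v_o)/(v + v_s).
f' = 406 × (338 + 24.8)/(338 + 11.39) = 406 × 362.8/349.39 ≈ 422 Hz.

422 Hz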